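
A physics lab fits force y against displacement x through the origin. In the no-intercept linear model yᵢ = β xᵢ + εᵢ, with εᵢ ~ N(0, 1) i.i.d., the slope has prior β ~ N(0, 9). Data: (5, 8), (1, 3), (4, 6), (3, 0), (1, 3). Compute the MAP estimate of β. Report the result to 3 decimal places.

β̂_MAP = 1.343

log p(β | y) = −Σ(yᵢ − βxᵢ)²/(2·1) − β²/(2·9) + const.
Setting the derivative to zero: Σxᵢ(yᵢ − βxᵢ)/1 − β/9 = 0, so β = Σxᵢyᵢ / (Σxᵢ² + σ²/τ²).
Σxᵢyᵢ = 5·8 + 1·3 + 4·6 + 3·0 + 1·3 = 70; Σxᵢ² = 52; σ²/τ² = 1/9.
β̂_MAP = 70 / (52 + 1/9) = 70/(469/9) = 90/67 ≈ 1.343.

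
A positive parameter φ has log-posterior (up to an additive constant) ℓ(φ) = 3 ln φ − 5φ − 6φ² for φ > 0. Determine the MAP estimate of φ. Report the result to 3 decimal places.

φ̂_MAP = 0.333

ℓ'(φ) = 3/φ − 5 − 12φ. Setting this to zero and multiplying by φ: 12φ² + 5φ − 3 = 0.
φ = (−5 + √(5² + 4·12·3)) / (2·12) = (−5 + √169) / 24 = (−5 + 13)/24 = 1/3.
ℓ''(φ) = −3/φ² − 12 < 0, confirming a maximum.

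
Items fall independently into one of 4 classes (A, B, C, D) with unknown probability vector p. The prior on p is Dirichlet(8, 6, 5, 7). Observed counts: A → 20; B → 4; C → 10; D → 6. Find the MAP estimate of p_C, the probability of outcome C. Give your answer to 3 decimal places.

MAP estimate of p_C = 0.226

The posterior is Dirichlet(αᵢ + nᵢ) = Dirichlet(28, 10, 15, 13).
For a Dirichlet(a₁,…,a_K) with all aᵢ > 1, the mode has j-th component (aⱼ − 1)/(Σaᵢ − K).
Here Σaᵢ = 66 and K = 4, so p_C = (15 − 1)/(66 − 4) = 14/62 ≈ 0.226.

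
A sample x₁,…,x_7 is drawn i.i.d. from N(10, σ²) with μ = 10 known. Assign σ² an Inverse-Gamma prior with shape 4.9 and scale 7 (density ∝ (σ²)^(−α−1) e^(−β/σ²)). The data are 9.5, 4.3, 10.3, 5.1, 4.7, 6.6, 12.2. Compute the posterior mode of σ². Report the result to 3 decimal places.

σ̂²_MAP = 6.135

Sum of squared deviations about the known mean: SS = (9.5−10)² + (4.3−10)² + (10.3−10)² + (5.1−10)² + (4.7−10)² + (6.6−10)² + (12.2−10)² = 101.33.
The Normal likelihood contributes (σ²)^(−n/2) exp(−SS/(2σ²)), so the posterior is Inverse-Gamma(α + n/2, β + SS/2) = Inverse-Gamma(8.4, 57.665).
The mode of Inverse-Gamma(a, b) is b/(a+1) = 57.665/9.4 ≈ 6.135.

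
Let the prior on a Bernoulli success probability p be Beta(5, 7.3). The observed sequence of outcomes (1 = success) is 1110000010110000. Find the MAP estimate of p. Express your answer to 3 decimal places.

Prior: Beta(5, 7.3).
Data: 6 successes in 16 trials (from the sequence). The binomial likelihood contributes p^6(1−p)^10, so the posterior is Beta(5+6, 7.3+10) = Beta(11, 17.3).
For Beta(a, b) with a, b > 1 the mode is (a−1)/(a+b−2) = 10/26.3 ≈ 0.380.

p̂_MAP = 0.380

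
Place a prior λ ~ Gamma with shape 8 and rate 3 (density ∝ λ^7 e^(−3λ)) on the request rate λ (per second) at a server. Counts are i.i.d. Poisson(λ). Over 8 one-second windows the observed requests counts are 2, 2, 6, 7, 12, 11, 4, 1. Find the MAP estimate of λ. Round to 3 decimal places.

λ̂_MAP = 4.727

Σxᵢ = 2+2+6+7+12+11+4+1 = 45, with n = 8.
Posterior ∝ λ^7e^(−3λ) · λ^45e^(−8λ) = λ^52e^(−11λ), i.e. Gamma(shape=53, rate=11).
The mode of a Gamma(a, b) with a ≥ 1 (shape–rate) is (a−1)/b = 52/11 ≈ 4.727.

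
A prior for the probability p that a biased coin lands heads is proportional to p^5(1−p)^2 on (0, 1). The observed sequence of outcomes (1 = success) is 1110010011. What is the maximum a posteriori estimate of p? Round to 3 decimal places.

p̂_MAP = 0.647

The prior density ∝ p^5(1−p)^2 is the kernel of Beta(6, 3).
Data: 6 successes in 10 trials (from the sequence). The binomial likelihood contributes p^6(1−p)^4, so the posterior is Beta(6+6, 3+4) = Beta(12, 7).
For Beta(a, b) with a, b > 1 the mode is (a−1)/(a+b−2) = 11/17 ≈ 0.647.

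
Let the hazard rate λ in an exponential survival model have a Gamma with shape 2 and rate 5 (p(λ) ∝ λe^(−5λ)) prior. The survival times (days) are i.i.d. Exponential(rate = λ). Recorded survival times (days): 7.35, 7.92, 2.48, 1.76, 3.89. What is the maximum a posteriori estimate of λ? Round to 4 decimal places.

The Exponential(rate=λ) likelihood is ∝ λ^n e^(−λΣtᵢ). Here n = 5 and Σtᵢ = 7.35 + 7.92 + 2.48 + 1.76 + 3.89 = 23.40.
Posterior ∝ λe^(−5λ) · λ^5e^(−23.40λ) = λ^6e^(−28.40λ), i.e. Gamma(7, 28.40).
Mode = (a−1)/b = 6/28.40 ≈ 0.2113.

λ̂_MAP = 0.2113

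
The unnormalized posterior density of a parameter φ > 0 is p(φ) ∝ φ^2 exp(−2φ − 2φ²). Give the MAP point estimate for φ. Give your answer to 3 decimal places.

ℓ'(φ) = 2/φ − 2 − 4φ. Setting this to zero and multiplying by φ: 4φ² + 2φ − 2 = 0.
φ = (−2 + √(2² + 4·4·2)) / (2·4) = (−2 + √36) / 8 = (−2 + 6)/8 = 1/2.
ℓ''(φ) = −2/φ² − 4 < 0, confirming a maximum.

φ̂_MAP = 0.500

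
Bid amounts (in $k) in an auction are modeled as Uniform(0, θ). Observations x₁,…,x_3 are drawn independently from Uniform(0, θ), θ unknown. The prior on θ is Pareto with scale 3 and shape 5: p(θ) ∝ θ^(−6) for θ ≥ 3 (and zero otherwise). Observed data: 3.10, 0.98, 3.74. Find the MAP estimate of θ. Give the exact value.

θ̂_MAP = 3.74

The Uniform(0, θ) likelihood is θ^(−n) for θ ≥ max(xᵢ), zero otherwise. Here max(xᵢ) = 3.74.
Posterior ∝ θ^(−6) · θ^(−3) = θ^(−9) on θ ≥ max(3, 3.74) = 3.74.
This density is strictly decreasing in θ, so the posterior mode lies at the lower boundary of the support.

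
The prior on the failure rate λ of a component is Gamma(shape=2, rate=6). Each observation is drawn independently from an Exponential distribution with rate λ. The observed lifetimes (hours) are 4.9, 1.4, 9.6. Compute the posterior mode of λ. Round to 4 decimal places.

λ̂_MAP = 0.1826

The Exponential(rate=λ) likelihood is ∝ λ^n e^(−λΣtᵢ). Here n = 3 and Σtᵢ = 4.9 + 1.4 + 9.6 = 15.9.
Posterior ∝ λe^(−6λ) · λ^3e^(−15.9λ) = λ^4e^(−21.9λ), i.e. Gamma(5, 21.9).
Mode = (a−1)/b = 4/21.9 ≈ 0.1826.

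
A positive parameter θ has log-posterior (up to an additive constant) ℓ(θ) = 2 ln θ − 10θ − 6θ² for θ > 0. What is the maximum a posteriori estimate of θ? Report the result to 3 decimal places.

θ̂_MAP = 0.167

ℓ'(θ) = 2/θ − 10 − 12θ. Setting this to zero and multiplying by θ: 12θ² + 10θ − 2 = 0.
θ = (−10 + √(10² + 4·12·2)) / (2·12) = (−10 + √196) / 24 = (−10 + 14)/24 = 1/6.
ℓ''(θ) = −2/θ² − 12 < 0, confirming a maximum.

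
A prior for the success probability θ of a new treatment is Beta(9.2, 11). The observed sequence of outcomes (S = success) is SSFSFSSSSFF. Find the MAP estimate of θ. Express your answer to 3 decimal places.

θ̂_MAP = 0.521

Prior: Beta(9.2, 11).
Data: 7 successes in 11 trials (from the sequence). The binomial likelihood contributes θ^7(1−θ)^4, so the posterior is Beta(9.2+7, 11+4) = Beta(16.2, 15).
For Beta(a, b) with a, b > 1 the mode is (a−1)/(a+b−2) = 15.2/29.2 ≈ 0.521.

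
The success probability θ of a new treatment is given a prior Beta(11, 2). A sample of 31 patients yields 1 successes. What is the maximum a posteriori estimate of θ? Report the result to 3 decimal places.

θ̂_MAP = 0.262

Prior: Beta(11, 2).
Data: 1 success in 31 trials. The binomial likelihood contributes θ(1−θ)^30, so the posterior is Beta(11+1, 2+30) = Beta(12, 32).
For Beta(a, b) with a, b > 1 the mode is (a−1)/(a+b−2) = 11/42 ≈ 0.262.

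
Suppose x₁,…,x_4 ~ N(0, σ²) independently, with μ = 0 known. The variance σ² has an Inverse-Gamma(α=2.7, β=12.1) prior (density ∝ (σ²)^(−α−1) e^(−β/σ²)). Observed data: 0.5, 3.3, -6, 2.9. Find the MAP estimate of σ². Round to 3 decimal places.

σ̂²_MAP = 6.996

Sum of squared deviations about the known mean: SS = (0.5−0)² + (3.3−0)² + (-6−0)² + (2.9−0)² = 55.55.
The Normal likelihood contributes (σ²)^(−n/2) exp(−SS/(2σ²)), so the posterior is Inverse-Gamma(α + n/2, β + SS/2) = Inverse-Gamma(4.7, 39.875).
The mode of Inverse-Gamma(a, b) is b/(a+1) = 39.875/5.7 ≈ 6.996.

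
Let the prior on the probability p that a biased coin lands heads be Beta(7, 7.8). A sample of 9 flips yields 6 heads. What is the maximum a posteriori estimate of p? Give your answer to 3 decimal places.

p̂_MAP = 0.550

Prior: Beta(7, 7.8).
Data: 6 successes in 9 trials. The binomial likelihood contributes p^6(1−p)^3, so the posterior is Beta(7+6, 7.8+3) = Beta(13, 10.8).
For Beta(a, b) with a, b > 1 the mode is (a−1)/(a+b−2) = 12/21.8 ≈ 0.550.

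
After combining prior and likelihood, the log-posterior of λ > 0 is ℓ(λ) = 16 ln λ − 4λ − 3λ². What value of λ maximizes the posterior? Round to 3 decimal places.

λ̂_MAP = 1.333

ℓ'(λ) = 16/λ − 4 − 6λ. Setting this to zero and multiplying by λ: 6λ² + 4λ − 16 = 0.
λ = (−4 + √(4² + 4·6·16)) / (2·6) = (−4 + √400) / 12 = (−4 + 20)/12 = 4/3.
ℓ''(λ) = −16/λ² − 6 < 0, confirming a maximum.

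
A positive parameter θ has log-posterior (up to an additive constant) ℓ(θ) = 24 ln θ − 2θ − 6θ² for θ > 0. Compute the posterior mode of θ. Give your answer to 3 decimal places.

ℓ'(θ) = 24/θ − 2 − 12θ. Setting this to zero and multiplying by θ: 12θ² + 2θ − 24 = 0.
θ = (−2 + √(2² + 4·12·24)) / (2·12) = (−2 + √1156) / 24 = (−2 + 34)/24 = 4/3.
ℓ''(θ) = −24/θ² − 12 < 0, confirming a maximum.

θ̂_MAP = 1.333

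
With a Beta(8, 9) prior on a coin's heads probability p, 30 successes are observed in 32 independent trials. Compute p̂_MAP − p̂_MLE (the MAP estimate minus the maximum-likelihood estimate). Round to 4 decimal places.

MAP − MLE = -0.1503

Posterior is Beta(38, 11); MAP = (38−1)/(49−2) = 37/47 ≈ 0.78723.
MLE ignores the prior: p̂_MLE = k/n = 30/32 ≈ 0.93750.
Difference = 37/47 − 30/32 = -113/752 ≈ -0.1503.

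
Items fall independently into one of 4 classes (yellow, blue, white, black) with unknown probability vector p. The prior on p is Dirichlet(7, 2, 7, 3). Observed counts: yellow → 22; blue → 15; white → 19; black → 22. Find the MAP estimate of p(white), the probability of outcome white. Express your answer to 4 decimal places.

MAP estimate of p(white) = 0.2688

The posterior is Dirichlet(αᵢ + nᵢ) = Dirichlet(29, 17, 26, 25).
For a Dirichlet(a₁,…,a_K) with all aᵢ > 1, the mode has j-th component (aⱼ − 1)/(Σaᵢ − K).
Here Σaᵢ = 97 and K = 4, so p(white) = (26 − 1)/(97 − 4) = 25/93 ≈ 0.2688.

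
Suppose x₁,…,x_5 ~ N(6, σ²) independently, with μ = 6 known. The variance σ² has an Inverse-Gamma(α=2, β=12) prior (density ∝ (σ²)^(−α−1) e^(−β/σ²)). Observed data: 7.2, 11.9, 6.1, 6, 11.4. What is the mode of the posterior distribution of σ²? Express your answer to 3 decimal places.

Sum of squared deviations about the known mean: SS = (7.2−6)² + (11.9−6)² + (6.1−6)² + (6−6)² + (11.4−6)² = 65.42.
The Normal likelihood contributes (σ²)^(−n/2) exp(−SS/(2σ²)), so the posterior is Inverse-Gamma(α + n/2, β + SS/2) = Inverse-Gamma(4.5, 44.71).
The mode of Inverse-Gamma(a, b) is b/(a+1) = 44.71/5.5 ≈ 8.129.

σ̂²_MAP = 8.129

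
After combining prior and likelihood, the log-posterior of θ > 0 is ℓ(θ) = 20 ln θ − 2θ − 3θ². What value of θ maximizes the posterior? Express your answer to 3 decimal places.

θ̂_MAP = 1.667

ℓ'(θ) = 20/θ − 2 − 6θ. Setting this to zero and multiplying by θ: 6θ² + 2θ − 20 = 0.
θ = (−2 + √(2² + 4·6·20)) / (2·6) = (−2 + √484) / 12 = (−2 + 22)/12 = 5/3.
ℓ''(θ) = −20/θ² − 6 < 0, confirming a maximum.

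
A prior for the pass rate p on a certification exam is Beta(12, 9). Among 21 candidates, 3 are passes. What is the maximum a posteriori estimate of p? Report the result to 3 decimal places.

Prior: Beta(12, 9).
Data: 3 successes in 21 trials. The binomial likelihood contributes p^3(1−p)^18, so the posterior is Beta(12+3, 9+18) = Beta(15, 27).
For Beta(a, b) with a, b > 1 the mode is (a−1)/(a+b−2) = 14/40 ≈ 0.350.

p̂_MAP = 0.350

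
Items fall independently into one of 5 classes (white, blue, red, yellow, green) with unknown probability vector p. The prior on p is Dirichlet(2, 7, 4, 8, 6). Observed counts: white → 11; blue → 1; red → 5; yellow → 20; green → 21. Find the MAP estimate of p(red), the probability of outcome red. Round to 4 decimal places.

The posterior is Dirichlet(αᵢ + nᵢ) = Dirichlet(13, 8, 9, 28, 27).
For a Dirichlet(a₁,…,a_K) with all aᵢ > 1, the mode has j-th component (aⱼ − 1)/(Σaᵢ − K).
Here Σaᵢ = 85 and K = 5, so p(red) = (9 − 1)/(85 − 5) = 8/80 ≈ 0.1000.

MAP estimate of p(red) = 0.1000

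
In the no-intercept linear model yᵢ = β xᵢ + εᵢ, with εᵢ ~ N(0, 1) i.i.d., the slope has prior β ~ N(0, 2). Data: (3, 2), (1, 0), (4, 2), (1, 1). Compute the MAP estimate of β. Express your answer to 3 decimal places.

β̂_MAP = 0.545

log p(β | y) = −Σ(yᵢ − βxᵢ)²/(2·1) − β²/(2·2) + const.
Setting the derivative to zero: Σxᵢ(yᵢ − βxᵢ)/1 − β/2 = 0, so β = Σxᵢyᵢ / (Σxᵢ² + σ²/τ²).
Σxᵢyᵢ = 3·2 + 1·0 + 4·2 + 1·1 = 15; Σxᵢ² = 27; σ²/τ² = 0.5.
β̂_MAP = 15 / (27 + 0.5) = 15/27.5 ≈ 0.545.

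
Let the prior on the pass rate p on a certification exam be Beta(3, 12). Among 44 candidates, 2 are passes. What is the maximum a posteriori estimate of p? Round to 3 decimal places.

p̂_MAP = 0.070

Prior: Beta(3, 12).
Data: 2 successes in 44 trials. The binomial likelihood contributes p^2(1−p)^42, so the posterior is Beta(3+2, 12+42) = Beta(5, 54).
For Beta(a, b) with a, b > 1 the mode is (a−1)/(a+b−2) = 4/57 ≈ 0.070.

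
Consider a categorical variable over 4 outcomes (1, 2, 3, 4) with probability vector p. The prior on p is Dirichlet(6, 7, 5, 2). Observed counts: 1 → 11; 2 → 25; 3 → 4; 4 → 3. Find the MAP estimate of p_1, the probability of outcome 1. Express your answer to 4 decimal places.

MAP estimate: 0.2712

The posterior is Dirichlet(αᵢ + nᵢ) = Dirichlet(17, 32, 9, 5).
For a Dirichlet(a₁,…,a_K) with all aᵢ > 1, the mode has j-th component (aⱼ − 1)/(Σaᵢ − K).
Here Σaᵢ = 63 and K = 4, so p_1 = (17 − 1)/(63 − 4) = 16/59 ≈ 0.2712.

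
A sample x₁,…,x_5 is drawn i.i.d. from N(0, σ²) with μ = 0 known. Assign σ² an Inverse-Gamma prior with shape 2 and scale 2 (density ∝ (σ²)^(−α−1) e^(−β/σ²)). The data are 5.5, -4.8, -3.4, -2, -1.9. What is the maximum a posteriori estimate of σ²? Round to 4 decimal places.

Sum of squared deviations about the known mean: SS = (5.5−0)² + (-4.8−0)² + (-3.4−0)² + (-2−0)² + (-1.9−0)² = 72.46.
The Normal likelihood contributes (σ²)^(−n/2) exp(−SS/(2σ²)), so the posterior is Inverse-Gamma(α + n/2, β + SS/2) = Inverse-Gamma(4.5, 38.23).
The mode of Inverse-Gamma(a, b) is b/(a+1) = 38.23/5.5 ≈ 6.9509.

σ̂²_MAP = 6.9509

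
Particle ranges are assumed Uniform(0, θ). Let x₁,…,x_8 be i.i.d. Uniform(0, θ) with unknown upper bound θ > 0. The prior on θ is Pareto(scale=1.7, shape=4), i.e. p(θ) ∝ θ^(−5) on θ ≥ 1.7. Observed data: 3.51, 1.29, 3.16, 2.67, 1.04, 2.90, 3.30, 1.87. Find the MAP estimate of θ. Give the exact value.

The Uniform(0, θ) likelihood is θ^(−n) for θ ≥ max(xᵢ), zero otherwise. Here max(xᵢ) = 3.51.
Posterior ∝ θ^(−5) · θ^(−8) = θ^(−13) on θ ≥ max(1.7, 3.51) = 3.51.
This density is strictly decreasing in θ, so the posterior mode lies at the lower boundary of the support.

θ̂_MAP = 3.51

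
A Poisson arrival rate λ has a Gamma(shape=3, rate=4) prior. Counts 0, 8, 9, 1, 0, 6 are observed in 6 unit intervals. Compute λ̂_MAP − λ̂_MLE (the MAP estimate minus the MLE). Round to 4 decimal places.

MAP − MLE = -1.4000

Σxᵢ = 24. Posterior is Gamma(27, 10); MAP = (27−1)/10 = 26/10 ≈ 2.60000.
MLE = x̄ = 24/6 ≈ 4.00000.
Difference = 26/10 − 24/6 = -7/5 ≈ -1.4000.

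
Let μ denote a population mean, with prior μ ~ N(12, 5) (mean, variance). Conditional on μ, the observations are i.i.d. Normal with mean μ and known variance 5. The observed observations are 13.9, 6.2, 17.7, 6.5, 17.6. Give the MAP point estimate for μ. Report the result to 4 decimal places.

μ̂_MAP = 12.3167

n = 5; x̄ = (13.9 + 6.2 + 17.7 + 6.5 + 17.6)/5 = 61.9/5 = 12.38.
For a Normal prior and Normal likelihood with known variance, the posterior is Normal; its mode equals its mean, the precision-weighted average.
Prior precision 1/σ₀² = 1/5 = 0.2; data precision n/σ² = 5/5 = 1.
μ̂ = (0.2·12 + 1·12.38) / (0.2 + 1) = 14.78/1.2 = 739/60 ≈ 12.3167.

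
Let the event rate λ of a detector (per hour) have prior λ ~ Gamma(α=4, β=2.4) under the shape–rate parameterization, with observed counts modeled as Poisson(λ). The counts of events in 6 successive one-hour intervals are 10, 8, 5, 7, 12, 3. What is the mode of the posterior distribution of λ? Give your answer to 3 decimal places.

λ̂_MAP = 5.714

Σxᵢ = 10+8+5+7+12+3 = 45, with n = 6.
Posterior ∝ λ^3e^(−2.4λ) · λ^45e^(−6λ) = λ^48e^(−8.4λ), i.e. Gamma(shape=49, rate=8.4).
The mode of a Gamma(a, b) with a ≥ 1 (shape–rate) is (a−1)/b = 48/8.4 ≈ 5.714.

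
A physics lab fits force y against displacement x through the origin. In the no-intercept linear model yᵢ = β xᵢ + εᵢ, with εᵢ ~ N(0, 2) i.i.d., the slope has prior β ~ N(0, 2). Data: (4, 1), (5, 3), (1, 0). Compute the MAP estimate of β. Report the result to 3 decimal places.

β̂_MAP = 0.442

log p(β | y) = −Σ(yᵢ − βxᵢ)²/(2·2) − β²/(2·2) + const.
Setting the derivative to zero: Σxᵢ(yᵢ − βxᵢ)/2 − β/2 = 0, so β = Σxᵢyᵢ / (Σxᵢ² + σ²/τ²).
Σxᵢyᵢ = 4·1 + 5·3 + 1·0 = 19; Σxᵢ² = 42; σ²/τ² = 1.
β̂_MAP = 19 / (42 + 1) = 19/43 ≈ 0.442.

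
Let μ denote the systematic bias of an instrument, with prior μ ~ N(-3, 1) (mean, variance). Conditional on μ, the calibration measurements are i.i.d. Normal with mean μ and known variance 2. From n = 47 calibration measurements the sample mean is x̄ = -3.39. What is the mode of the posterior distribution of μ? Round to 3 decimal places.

μ̂_MAP = -3.374

n = 47, x̄ = -3.39.
For a Normal prior and Normal likelihood with known variance, the posterior is Normal; its mode equals its mean, the precision-weighted average.
Prior precision 1/σ₀² = 1/1 = 1; data precision n/σ² = 47/2 = 23.5.
μ̂ = (1·(-3) + 23.5·(-3.39)) / (1 + 23.5) = (-82.665)/24.5 = -16533/4900 ≈ -3.374.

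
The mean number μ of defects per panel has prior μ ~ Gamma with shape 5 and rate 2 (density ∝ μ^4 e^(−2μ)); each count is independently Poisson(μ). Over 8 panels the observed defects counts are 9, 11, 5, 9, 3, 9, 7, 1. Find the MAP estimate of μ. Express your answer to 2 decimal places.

μ̂_MAP = 5.80

Σxᵢ = 9+11+5+9+3+9+7+1 = 54, with n = 8.
Posterior ∝ μ^4e^(−2μ) · μ^54e^(−8μ) = μ^58e^(−10μ), i.e. Gamma(shape=59, rate=10).
The mode of a Gamma(a, b) with a ≥ 1 (shape–rate) is (a−1)/b = 58/10 ≈ 5.80.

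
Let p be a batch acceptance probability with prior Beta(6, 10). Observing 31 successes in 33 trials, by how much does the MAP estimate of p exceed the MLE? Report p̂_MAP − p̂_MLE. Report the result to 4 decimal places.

Posterior is Beta(37, 12); MAP = (37−1)/(49−2) = 36/47 ≈ 0.76596.
MLE ignores the prior: p̂_MLE = k/n = 31/33 ≈ 0.93939.
Difference = 36/47 − 31/33 = -269/1551 ≈ -0.1734.

MAP − MLE = -0.1734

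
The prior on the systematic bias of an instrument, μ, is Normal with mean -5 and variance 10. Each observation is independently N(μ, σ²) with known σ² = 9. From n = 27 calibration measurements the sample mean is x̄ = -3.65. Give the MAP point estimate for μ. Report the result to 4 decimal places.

μ̂_MAP = -3.6935

n = 27, x̄ = -3.65.
For a Normal prior and Normal likelihood with known variance, the posterior is Normal; its mode equals its mean, the precision-weighted average.
Prior precision 1/σ₀² = 1/10 = 0.1; data precision n/σ² = 27/9 = 3.
μ̂ = (0.1·(-5) + 3·(-3.65)) / (0.1 + 3) = (-11.45)/3.1 = -229/62 ≈ -3.6935.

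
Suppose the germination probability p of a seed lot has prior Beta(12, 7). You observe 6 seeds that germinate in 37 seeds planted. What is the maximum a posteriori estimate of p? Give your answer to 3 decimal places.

Prior: Beta(12, 7).
Data: 6 successes in 37 trials. The binomial likelihood contributes p^6(1−p)^31, so the posterior is Beta(12+6, 7+31) = Beta(18, 38).
For Beta(a, b) with a, b > 1 the mode is (a−1)/(a+b−2) = 17/54 ≈ 0.315.

p̂_MAP = 0.315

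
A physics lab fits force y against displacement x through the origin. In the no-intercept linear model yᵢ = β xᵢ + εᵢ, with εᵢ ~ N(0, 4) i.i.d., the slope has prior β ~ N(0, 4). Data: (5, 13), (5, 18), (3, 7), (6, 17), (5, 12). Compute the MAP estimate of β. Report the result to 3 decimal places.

β̂_MAP = 2.793

log p(β | y) = −Σ(yᵢ − βxᵢ)²/(2·4) − β²/(2·4) + const.
Setting the derivative to zero: Σxᵢ(yᵢ − βxᵢ)/4 − β/4 = 0, so β = Σxᵢyᵢ / (Σxᵢ² + σ²/τ²).
Σxᵢyᵢ = 5·13 + 5·18 + 3·7 + 6·17 + 5·12 = 338; Σxᵢ² = 120; σ²/τ² = 1.
β̂_MAP = 338 / (120 + 1) = 338/121 ≈ 2.793.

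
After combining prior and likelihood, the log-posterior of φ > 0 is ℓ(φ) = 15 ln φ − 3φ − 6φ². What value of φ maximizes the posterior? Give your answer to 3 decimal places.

φ̂_MAP = 1.000

ℓ'(φ) = 15/φ − 3 − 12φ. Setting this to zero and multiplying by φ: 12φ² + 3φ − 15 = 0.
φ = (−3 + √(3² + 4·12·15)) / (2·12) = (−3 + √729) / 24 = (−3 + 27)/24 = 1.
ℓ''(φ) = −15/φ² − 12 < 0, confirming a maximum.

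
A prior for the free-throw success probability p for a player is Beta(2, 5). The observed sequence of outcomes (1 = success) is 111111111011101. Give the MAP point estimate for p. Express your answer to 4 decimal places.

p̂_MAP = 0.7000

Prior: Beta(2, 5).
Data: 13 successes in 15 trials (from the sequence). The binomial likelihood contributes p^13(1−p)^2, so the posterior is Beta(2+13, 5+2) = Beta(15, 7).
For Beta(a, b) with a, b > 1 the mode is (a−1)/(a+b−2) = 14/20 ≈ 0.7000.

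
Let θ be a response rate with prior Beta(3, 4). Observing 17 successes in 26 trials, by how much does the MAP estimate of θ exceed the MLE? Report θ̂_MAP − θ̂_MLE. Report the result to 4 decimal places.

Posterior is Beta(20, 13); MAP = (20−1)/(33−2) = 19/31 ≈ 0.61290.
MLE ignores the prior: θ̂_MLE = k/n = 17/26 ≈ 0.65385.
Difference = 19/31 − 17/26 = -33/806 ≈ -0.0409.

MAP − MLE = -0.0409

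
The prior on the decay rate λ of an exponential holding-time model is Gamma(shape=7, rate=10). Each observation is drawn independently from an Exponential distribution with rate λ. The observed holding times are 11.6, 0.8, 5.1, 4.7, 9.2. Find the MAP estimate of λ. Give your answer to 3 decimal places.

The Exponential(rate=λ) likelihood is ∝ λ^n e^(−λΣtᵢ). Here n = 5 and Σtᵢ = 11.6 + 0.8 + 5.1 + 4.7 + 9.2 = 31.4.
Posterior ∝ λ^6e^(−10λ) · λ^5e^(−31.4λ) = λ^11e^(−41.4λ), i.e. Gamma(12, 41.4).
Mode = (a−1)/b = 11/41.4 ≈ 0.266.

λ̂_MAP = 0.266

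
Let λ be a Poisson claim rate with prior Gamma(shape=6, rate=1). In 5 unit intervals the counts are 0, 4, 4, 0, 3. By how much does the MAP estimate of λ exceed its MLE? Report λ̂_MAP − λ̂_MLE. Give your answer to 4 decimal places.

MAP − MLE = 0.4667

Σxᵢ = 11. Posterior is Gamma(17, 6); MAP = (17−1)/6 = 16/6 ≈ 2.66667.
MLE = x̄ = 11/5 ≈ 2.20000.
Difference = 16/6 − 11/5 = 7/15 ≈ 0.4667.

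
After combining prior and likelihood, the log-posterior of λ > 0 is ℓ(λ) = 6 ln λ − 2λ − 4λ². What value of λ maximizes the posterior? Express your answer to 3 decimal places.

ℓ'(λ) = 6/λ − 2 − 8λ. Setting this to zero and multiplying by λ: 8λ² + 2λ − 6 = 0.
λ = (−2 + √(2² + 4·8·6)) / (2·8) = (−2 + √196) / 16 = (−2 + 14)/16 = 3/4.
ℓ''(λ) = −6/λ² − 8 < 0, confirming a maximum.

λ̂_MAP = 0.750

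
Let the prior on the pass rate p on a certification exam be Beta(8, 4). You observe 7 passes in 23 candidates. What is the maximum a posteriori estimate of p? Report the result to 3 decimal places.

p̂_MAP = 0.424

Prior: Beta(8, 4).
Data: 7 successes in 23 trials. The binomial likelihood contributes p^7(1−p)^16, so the posterior is Beta(8+7, 4+16) = Beta(15, 20).
For Beta(a, b) with a, b > 1 the mode is (a−1)/(a+b−2) = 14/33 ≈ 0.424.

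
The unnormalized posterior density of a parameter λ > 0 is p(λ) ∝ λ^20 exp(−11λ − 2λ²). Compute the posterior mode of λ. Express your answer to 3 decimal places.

ℓ'(λ) = 20/λ − 11 − 4λ. Setting this to zero and multiplying by λ: 4λ² + 11λ − 20 = 0.
λ = (−11 + √(11² + 4·4·20)) / (2·4) = (−11 + √441) / 8 = (−11 + 21)/8 = 5/4.
ℓ''(λ) = −20/λ² − 4 < 0, confirming a maximum.

λ̂_MAP = 1.250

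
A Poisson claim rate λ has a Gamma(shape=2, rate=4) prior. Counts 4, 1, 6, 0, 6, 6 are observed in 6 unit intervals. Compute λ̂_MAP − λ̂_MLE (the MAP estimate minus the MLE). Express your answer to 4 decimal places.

MAP − MLE = -1.4333

Σxᵢ = 23. Posterior is Gamma(25, 10); MAP = (25−1)/10 = 24/10 ≈ 2.40000.
MLE = x̄ = 23/6 ≈ 3.83333.
Difference = 24/10 − 23/6 = -43/30 ≈ -1.4333.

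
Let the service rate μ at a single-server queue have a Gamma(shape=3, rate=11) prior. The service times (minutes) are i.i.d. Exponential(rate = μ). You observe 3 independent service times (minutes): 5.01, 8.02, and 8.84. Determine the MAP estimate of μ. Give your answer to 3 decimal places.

The Exponential(rate=μ) likelihood is ∝ μ^n e^(−μΣtᵢ). Here n = 3 and Σtᵢ = 5.01 + 8.02 + 8.84 = 21.87.
Posterior ∝ μ^2e^(−11μ) · μ^3e^(−21.87μ) = μ^5e^(−32.87μ), i.e. Gamma(6, 32.87).
Mode = (a−1)/b = 5/32.87 ≈ 0.152.

μ̂_MAP = 0.152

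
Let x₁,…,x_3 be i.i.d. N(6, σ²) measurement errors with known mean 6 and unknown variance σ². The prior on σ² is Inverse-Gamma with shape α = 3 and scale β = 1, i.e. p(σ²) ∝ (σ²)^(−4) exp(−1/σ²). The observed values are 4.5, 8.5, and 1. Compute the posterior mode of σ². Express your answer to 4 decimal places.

Sum of squared deviations about the known mean: SS = (4.5−6)² + (8.5−6)² + (1−6)² = 33.5.
The Normal likelihood contributes (σ²)^(−n/2) exp(−SS/(2σ²)), so the posterior is Inverse-Gamma(α + n/2, β + SS/2) = Inverse-Gamma(4.5, 17.75).
The mode of Inverse-Gamma(a, b) is b/(a+1) = 17.75/5.5 ≈ 3.2273.

σ̂²_MAP = 3.2273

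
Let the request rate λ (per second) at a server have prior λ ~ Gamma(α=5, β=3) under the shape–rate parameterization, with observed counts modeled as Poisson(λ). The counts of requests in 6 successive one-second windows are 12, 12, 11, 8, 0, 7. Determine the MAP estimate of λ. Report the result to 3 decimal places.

Σxᵢ = 12+12+11+8+0+7 = 50, with n = 6.
Posterior ∝ λ^4e^(−3λ) · λ^50e^(−6λ) = λ^54e^(−9λ), i.e. Gamma(shape=55, rate=9).
The mode of a Gamma(a, b) with a ≥ 1 (shape–rate) is (a−1)/b = 54/9 ≈ 6.000.

λ̂_MAP = 6.000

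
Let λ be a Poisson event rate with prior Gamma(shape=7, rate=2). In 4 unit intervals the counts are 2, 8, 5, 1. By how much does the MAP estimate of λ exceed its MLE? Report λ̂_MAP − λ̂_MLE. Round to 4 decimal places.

Σxᵢ = 16. Posterior is Gamma(23, 6); MAP = (23−1)/6 = 22/6 ≈ 3.66667.
MLE = x̄ = 16/4 ≈ 4.00000.
Difference = 22/6 − 16/4 = -1/3 ≈ -0.3333.

MAP − MLE = -0.3333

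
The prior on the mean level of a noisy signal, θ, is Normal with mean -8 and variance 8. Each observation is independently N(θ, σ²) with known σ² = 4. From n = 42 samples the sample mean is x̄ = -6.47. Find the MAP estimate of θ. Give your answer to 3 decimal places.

θ̂_MAP = -6.488

n = 42, x̄ = -6.47.
For a Normal prior and Normal likelihood with known variance, the posterior is Normal; its mode equals its mean, the precision-weighted average.
Prior precision 1/σ₀² = 1/8 = 0.125; data precision n/σ² = 42/4 = 10.5.
θ̂ = (0.125·(-8) + 10.5·(-6.47)) / (0.125 + 10.5) = (-68.935)/10.625 = -6.488.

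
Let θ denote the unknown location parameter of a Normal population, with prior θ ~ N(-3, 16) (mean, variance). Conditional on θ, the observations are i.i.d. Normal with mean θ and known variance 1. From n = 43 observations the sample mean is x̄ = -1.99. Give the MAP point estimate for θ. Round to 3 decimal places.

θ̂_MAP = -1.991

n = 43, x̄ = -1.99.
For a Normal prior and Normal likelihood with known variance, the posterior is Normal; its mode equals its mean, the precision-weighted average.
Prior precision 1/σ₀² = 1/16 = 0.0625; data precision n/σ² = 43/1 = 43.
θ̂ = (0.0625·(-3) + 43·(-1.99)) / (0.0625 + 43) = (-85.7575)/43.0625 = -34303/17225 ≈ -1.991.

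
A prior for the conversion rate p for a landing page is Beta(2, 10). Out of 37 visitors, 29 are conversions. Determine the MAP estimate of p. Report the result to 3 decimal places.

p̂_MAP = 0.638

Prior: Beta(2, 10).
Data: 29 successes in 37 trials. The binomial likelihood contributes p^29(1−p)^8, so the posterior is Beta(2+29, 10+8) = Beta(31, 18).
For Beta(a, b) with a, b > 1 the mode is (a−1)/(a+b−2) = 30/47 ≈ 0.638.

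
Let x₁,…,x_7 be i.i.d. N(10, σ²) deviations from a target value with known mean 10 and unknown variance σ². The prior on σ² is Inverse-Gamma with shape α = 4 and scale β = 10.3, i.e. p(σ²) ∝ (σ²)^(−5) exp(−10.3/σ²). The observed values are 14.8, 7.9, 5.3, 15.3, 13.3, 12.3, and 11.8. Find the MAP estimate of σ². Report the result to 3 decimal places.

σ̂²_MAP = 6.921

Sum of squared deviations about the known mean: SS = (14.8−10)² + (7.9−10)² + (5.3−10)² + (15.3−10)² + (13.3−10)² + (12.3−10)² + (11.8−10)² = 97.05.
The Normal likelihood contributes (σ²)^(−n/2) exp(−SS/(2σ²)), so the posterior is Inverse-Gamma(α + n/2, β + SS/2) = Inverse-Gamma(7.5, 58.825).
The mode of Inverse-Gamma(a, b) is b/(a+1) = 58.825/8.5 ≈ 6.921.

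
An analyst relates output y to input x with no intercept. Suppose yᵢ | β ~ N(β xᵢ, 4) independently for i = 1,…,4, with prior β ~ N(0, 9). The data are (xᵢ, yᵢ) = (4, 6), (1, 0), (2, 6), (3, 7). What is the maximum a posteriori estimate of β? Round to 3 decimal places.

β̂_MAP = 1.872

log p(β | y) = −Σ(yᵢ − βxᵢ)²/(2·4) − β²/(2·9) + const.
Setting the derivative to zero: Σxᵢ(yᵢ − βxᵢ)/4 − β/9 = 0, so β = Σxᵢyᵢ / (Σxᵢ² + σ²/τ²).
Σxᵢyᵢ = 4·6 + 1·0 + 2·6 + 3·7 = 57; Σxᵢ² = 30; σ²/τ² = 4/9.
β̂_MAP = 57 / (30 + 4/9) = 57/(274/9) = 513/274 ≈ 1.872.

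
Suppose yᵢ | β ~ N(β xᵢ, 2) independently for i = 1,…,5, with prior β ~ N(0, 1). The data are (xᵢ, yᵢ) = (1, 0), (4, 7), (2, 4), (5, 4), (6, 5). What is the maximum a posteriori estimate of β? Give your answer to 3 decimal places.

log p(β | y) = −Σ(yᵢ − βxᵢ)²/(2·2) − β²/(2·1) + const.
Setting the derivative to zero: Σxᵢ(yᵢ − βxᵢ)/2 − β/1 = 0, so β = Σxᵢyᵢ / (Σxᵢ² + σ²/τ²).
Σxᵢyᵢ = 1·0 + 4·7 + 2·4 + 5·4 + 6·5 = 86; Σxᵢ² = 82; σ²/τ² = 2.
β̂_MAP = 86 / (82 + 2) = 86/84 ≈ 1.024.

β̂_MAP = 1.024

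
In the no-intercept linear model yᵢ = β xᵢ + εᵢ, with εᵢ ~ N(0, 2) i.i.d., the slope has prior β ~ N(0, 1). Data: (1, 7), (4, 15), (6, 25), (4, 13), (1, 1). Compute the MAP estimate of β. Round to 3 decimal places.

β̂_MAP = 3.750

log p(β | y) = −Σ(yᵢ − βxᵢ)²/(2·2) − β²/(2·1) + const.
Setting the derivative to zero: Σxᵢ(yᵢ − βxᵢ)/2 − β/1 = 0, so β = Σxᵢyᵢ / (Σxᵢ² + σ²/τ²).
Σxᵢyᵢ = 1·7 + 4·15 + 6·25 + 4·13 + 1·1 = 270; Σxᵢ² = 70; σ²/τ² = 2.
β̂_MAP = 270 / (70 + 2) = 270/72 ≈ 3.750.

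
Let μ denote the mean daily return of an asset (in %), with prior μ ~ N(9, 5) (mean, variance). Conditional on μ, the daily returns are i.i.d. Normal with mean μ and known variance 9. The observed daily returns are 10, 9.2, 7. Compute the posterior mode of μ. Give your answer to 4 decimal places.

n = 3; x̄ = (10 + 9.2 + 7)/3 = 26.2/3 = 131/15 ≈ 8.7333.
For a Normal prior and Normal likelihood with known variance, the posterior is Normal; its mode equals its mean, the precision-weighted average.
Prior precision 1/σ₀² = 1/5 = 0.2; data precision n/σ² = 3/9 = 1/3.
μ̂ = (0.2·9 + (1/3)·(131/15)) / (0.2 + 1/3) = (212/45)/(8/15) = 53/6 ≈ 8.8333.

μ̂_MAP = 8.8333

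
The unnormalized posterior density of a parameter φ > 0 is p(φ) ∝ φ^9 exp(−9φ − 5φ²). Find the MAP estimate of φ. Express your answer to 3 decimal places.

ℓ'(φ) = 9/φ − 9 − 10φ. Setting this to zero and multiplying by φ: 10φ² + 9φ − 9 = 0.
φ = (−9 + √(9² + 4·10·9)) / (2·10) = (−9 + √441) / 20 = (−9 + 21)/20 = 3/5.
ℓ''(φ) = −9/φ² − 10 < 0, confirming a maximum.

φ̂_MAP = 0.600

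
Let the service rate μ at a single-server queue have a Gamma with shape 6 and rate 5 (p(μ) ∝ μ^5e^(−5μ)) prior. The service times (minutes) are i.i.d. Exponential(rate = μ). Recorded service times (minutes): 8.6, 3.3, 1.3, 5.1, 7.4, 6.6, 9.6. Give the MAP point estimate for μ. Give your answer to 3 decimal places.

The Exponential(rate=μ) likelihood is ∝ μ^n e^(−μΣtᵢ). Here n = 7 and Σtᵢ = 8.6 + 3.3 + 1.3 + 5.1 + 7.4 + 6.6 + 9.6 = 41.9.
Posterior ∝ μ^5e^(−5μ) · μ^7e^(−41.9μ) = μ^12e^(−46.9μ), i.e. Gamma(13, 46.9).
Mode = (a−1)/b = 12/46.9 ≈ 0.256.

μ̂_MAP = 0.256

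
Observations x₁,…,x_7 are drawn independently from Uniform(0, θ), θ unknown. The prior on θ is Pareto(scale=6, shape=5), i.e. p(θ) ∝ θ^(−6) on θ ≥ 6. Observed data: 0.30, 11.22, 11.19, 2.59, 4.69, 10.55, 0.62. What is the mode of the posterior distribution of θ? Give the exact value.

θ̂_MAP = 11.22

The Uniform(0, θ) likelihood is θ^(−n) for θ ≥ max(xᵢ), zero otherwise. Here max(xᵢ) = 11.22.
Posterior ∝ θ^(−6) · θ^(−7) = θ^(−13) on θ ≥ max(6, 11.22) = 11.22.
This density is strictly decreasing in θ, so the posterior mode lies at the lower boundary of the support.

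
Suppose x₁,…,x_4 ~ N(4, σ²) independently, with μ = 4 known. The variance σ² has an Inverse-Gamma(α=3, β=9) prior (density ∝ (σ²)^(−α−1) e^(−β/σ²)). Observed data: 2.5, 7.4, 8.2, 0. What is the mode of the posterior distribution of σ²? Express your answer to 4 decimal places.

σ̂²_MAP = 5.4542

Sum of squared deviations about the known mean: SS = (2.5−4)² + (7.4−4)² + (8.2−4)² + (0−4)² = 47.45.
The Normal likelihood contributes (σ²)^(−n/2) exp(−SS/(2σ²)), so the posterior is Inverse-Gamma(α + n/2, β + SS/2) = Inverse-Gamma(5, 32.725).
The mode of Inverse-Gamma(a, b) is b/(a+1) = 32.725/6 ≈ 5.4542.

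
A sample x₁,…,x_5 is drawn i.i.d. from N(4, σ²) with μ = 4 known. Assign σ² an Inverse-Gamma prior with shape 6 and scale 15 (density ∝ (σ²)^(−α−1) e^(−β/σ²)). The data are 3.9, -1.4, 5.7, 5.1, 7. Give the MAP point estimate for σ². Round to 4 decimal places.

σ̂²_MAP = 3.8037

Sum of squared deviations about the known mean: SS = (3.9−4)² + (-1.4−4)² + (5.7−4)² + (5.1−4)² + (7−4)² = 42.27.
The Normal likelihood contributes (σ²)^(−n/2) exp(−SS/(2σ²)), so the posterior is Inverse-Gamma(α + n/2, β + SS/2) = Inverse-Gamma(8.5, 36.135).
The mode of Inverse-Gamma(a, b) is b/(a+1) = 36.135/9.5 ≈ 3.8037.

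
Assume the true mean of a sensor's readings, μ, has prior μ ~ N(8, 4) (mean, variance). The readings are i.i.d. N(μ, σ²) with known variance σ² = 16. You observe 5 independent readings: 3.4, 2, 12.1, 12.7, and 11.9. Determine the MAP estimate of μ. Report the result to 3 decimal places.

n = 5; x̄ = (3.4 + 2 + 12.1 + 12.7 + 11.9)/5 = 42.1/5 = 8.42.
For a Normal prior and Normal likelihood with known variance, the posterior is Normal; its mode equals its mean, the precision-weighted average.
Prior precision 1/σ₀² = 1/4 = 0.25; data precision n/σ² = 5/16 = 0.3125.
μ̂ = (0.25·8 + 0.3125·8.42) / (0.25 + 0.3125) = 4.63125/0.5625 = 247/30 ≈ 8.233.

μ̂_MAP = 8.233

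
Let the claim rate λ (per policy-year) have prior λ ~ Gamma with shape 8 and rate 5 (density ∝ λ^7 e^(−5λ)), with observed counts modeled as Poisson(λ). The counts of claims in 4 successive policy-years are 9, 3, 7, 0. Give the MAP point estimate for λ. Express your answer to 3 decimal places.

Σxᵢ = 9+3+7+0 = 19, with n = 4.
Posterior ∝ λ^7e^(−5λ) · λ^19e^(−4λ) = λ^26e^(−9λ), i.e. Gamma(shape=27, rate=9).
The mode of a Gamma(a, b) with a ≥ 1 (shape–rate) is (a−1)/b = 26/9 ≈ 2.889.

λ̂_MAP = 2.889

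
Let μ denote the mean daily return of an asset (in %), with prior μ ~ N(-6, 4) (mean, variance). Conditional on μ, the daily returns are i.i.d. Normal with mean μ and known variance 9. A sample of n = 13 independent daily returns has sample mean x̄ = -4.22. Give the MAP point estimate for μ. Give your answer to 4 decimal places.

μ̂_MAP = -4.4826

n = 13, x̄ = -4.22.
For a Normal prior and Normal likelihood with known variance, the posterior is Normal; its mode equals its mean, the precision-weighted average.
Prior precision 1/σ₀² = 1/4 = 0.25; data precision n/σ² = 13/9.
μ̂ = (0.25·(-6) + (13/9)·(-4.22)) / (0.25 + 13/9) = (-1709/225)/(61/36) = -6836/1525 ≈ -4.4826.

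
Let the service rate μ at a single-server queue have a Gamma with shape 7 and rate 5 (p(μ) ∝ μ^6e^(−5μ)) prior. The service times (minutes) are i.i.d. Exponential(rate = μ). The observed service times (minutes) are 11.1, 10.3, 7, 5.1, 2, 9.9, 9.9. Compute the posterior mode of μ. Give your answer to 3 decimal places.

μ̂_MAP = 0.216

The Exponential(rate=μ) likelihood is ∝ μ^n e^(−μΣtᵢ). Here n = 7 and Σtᵢ = 11.1 + 10.3 + 7 + 5.1 + 2 + 9.9 + 9.9 = 55.3.
Posterior ∝ μ^6e^(−5μ) · μ^7e^(−55.3μ) = μ^13e^(−60.3μ), i.e. Gamma(14, 60.3).
Mode = (a−1)/b = 13/60.3 ≈ 0.216.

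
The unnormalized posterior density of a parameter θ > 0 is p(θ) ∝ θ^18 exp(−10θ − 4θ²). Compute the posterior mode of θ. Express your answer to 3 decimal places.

ℓ'(θ) = 18/θ − 10 − 8θ. Setting this to zero and multiplying by θ: 8θ² + 10θ − 18 = 0.
θ = (−10 + √(10² + 4·8·18)) / (2·8) = (−10 + √676) / 16 = (−10 + 26)/16 = 1.
ℓ''(θ) = −18/θ² − 8 < 0, confirming a maximum.

θ̂_MAP = 1.000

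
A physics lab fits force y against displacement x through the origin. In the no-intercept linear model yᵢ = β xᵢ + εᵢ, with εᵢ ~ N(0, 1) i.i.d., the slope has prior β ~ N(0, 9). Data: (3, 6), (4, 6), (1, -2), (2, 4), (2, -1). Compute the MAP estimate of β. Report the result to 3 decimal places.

log p(β | y) = −Σ(yᵢ − βxᵢ)²/(2·1) − β²/(2·9) + const.
Setting the derivative to zero: Σxᵢ(yᵢ − βxᵢ)/1 − β/9 = 0, so β = Σxᵢyᵢ / (Σxᵢ² + σ²/τ²).
Σxᵢyᵢ = 3·6 + 4·6 + 1·(-2) + 2·4 + 2·(-1) = 46; Σxᵢ² = 34; σ²/τ² = 1/9.
β̂_MAP = 46 / (34 + 1/9) = 46/(307/9) = 414/307 ≈ 1.349.

β̂_MAP = 1.349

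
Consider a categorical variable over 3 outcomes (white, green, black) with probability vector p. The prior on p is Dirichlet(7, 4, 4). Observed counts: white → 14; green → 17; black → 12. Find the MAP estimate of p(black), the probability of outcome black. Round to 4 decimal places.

The posterior is Dirichlet(αᵢ + nᵢ) = Dirichlet(21, 21, 16).
For a Dirichlet(a₁,…,a_K) with all aᵢ > 1, the mode has j-th component (aⱼ − 1)/(Σaᵢ − K).
Here Σaᵢ = 58 and K = 3, so p(black) = (16 − 1)/(58 − 3) = 15/55 ≈ 0.2727.

MAP estimate of p(black) = 0.2727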